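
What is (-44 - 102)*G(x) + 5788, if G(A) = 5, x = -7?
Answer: 5058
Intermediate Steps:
(-44 - 102)*G(x) + 5788 = (-44 - 102)*5 + 5788 = -146*5 + 5788 = -730 + 5788 = 5058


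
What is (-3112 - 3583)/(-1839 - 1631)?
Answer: 1339/694 ≈ 1.9294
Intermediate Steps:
(-3112 - 3583)/(-1839 - 1631) = -6695/(-3470) = -6695*(-1/3470) = 1339/694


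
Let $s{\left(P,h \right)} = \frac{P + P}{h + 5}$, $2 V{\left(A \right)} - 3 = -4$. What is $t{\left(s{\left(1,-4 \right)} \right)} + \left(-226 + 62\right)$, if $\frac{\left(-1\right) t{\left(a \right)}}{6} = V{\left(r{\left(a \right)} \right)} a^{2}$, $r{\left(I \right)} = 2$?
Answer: $-152$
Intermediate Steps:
$V{\left(A \right)} = - \frac{1}{2}$ ($V{\left(A \right)} = \frac{3}{2} + \frac{1}{2} \left(-4\right) = \frac{3}{2} - 2 = - \frac{1}{2}$)
$s{\left(P,h \right)} = \frac{2 P}{5 + h}$
$t{\left(a \right)} = 3 a^{2}$ ($t{\left(a \right)} = - 6 \left(- \frac{a^{2}}{2}\right) = 3 a^{2}$)
$t{\left(s{\left(1,-4 \right)} \right)} + \left(-226 + 62\right) = 3 \left(2 \cdot 1 \frac{1}{5 - 4}\right)^{2} + \left(-226 + 62\right) = 3 \left(2 \cdot 1 \cdot 1^{-1}\right)^{2} - 164 = 3 \left(2 \cdot 1 \cdot 1\right)^{2} - 164 = 3 \cdot 2^{2} - 164 = 3 \cdot 4 - 164 = 12 - 164 = -152$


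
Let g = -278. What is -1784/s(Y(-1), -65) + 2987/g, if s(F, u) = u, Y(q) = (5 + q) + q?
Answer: 301797/18070 ≈ 16.702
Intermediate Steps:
Y(q) = 5 + 2*q
-1784/s(Y(-1), -65) + 2987/g = -1784/(-65) + 2987/(-278) = -1784*(-1/65) + 2987*(-1/278) = 1784/65 - 2987/278 = 301797/18070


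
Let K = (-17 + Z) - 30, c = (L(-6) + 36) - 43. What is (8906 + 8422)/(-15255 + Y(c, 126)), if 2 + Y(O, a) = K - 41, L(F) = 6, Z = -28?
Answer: -17328/15373 ≈ -1.1272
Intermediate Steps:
c = -1 (c = (6 + 36) - 43 = 42 - 43 = -1)
K = -75 (K = (-17 - 28) - 30 = -45 - 30 = -75)
Y(O, a) = -118 (Y(O, a) = -2 + (-75 - 41) = -2 - 116 = -118)
(8906 + 8422)/(-15255 + Y(c, 126)) = (8906 + 8422)/(-15255 - 118) = 17328/(-15373) = 17328*(-1/15373) = -17328/15373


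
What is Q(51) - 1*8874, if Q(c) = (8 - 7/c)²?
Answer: -22920473/2601 ≈ -8812.2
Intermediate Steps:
Q(51) - 1*8874 = (-7 + 8*51)²/51² - 1*8874 = (-7 + 408)²/2601 - 8874 = (1/2601)*401² - 8874 = (1/2601)*160801 - 8874 = 160801/2601 - 8874 = -22920473/2601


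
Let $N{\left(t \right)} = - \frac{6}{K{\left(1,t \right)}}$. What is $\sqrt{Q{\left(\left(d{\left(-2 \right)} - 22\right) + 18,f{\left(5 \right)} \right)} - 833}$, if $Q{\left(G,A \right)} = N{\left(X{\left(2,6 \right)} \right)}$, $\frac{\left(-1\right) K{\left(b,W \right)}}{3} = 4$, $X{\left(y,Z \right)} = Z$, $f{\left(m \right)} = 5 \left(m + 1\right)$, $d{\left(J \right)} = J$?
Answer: $\frac{3 i \sqrt{370}}{2} \approx 28.853 i$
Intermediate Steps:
$f{\left(m \right)} = 5 + 5 m$ ($f{\left(m \right)} = 5 \left(1 + m\right) = 5 + 5 m$)
$K{\left(b,W \right)} = -12$ ($K{\left(b,W \right)} = \left(-3\right) 4 = -12$)
$N{\left(t \right)} = \frac{1}{2}$ ($N{\left(t \right)} = - \frac{6}{-12} = \left(-6\right) \left(- \frac{1}{12}\right) = \frac{1}{2}$)
$Q{\left(G,A \right)} = \frac{1}{2}$
$\sqrt{Q{\left(\left(d{\left(-2 \right)} - 22\right) + 18,f{\left(5 \right)} \right)} - 833} = \sqrt{\frac{1}{2} - 833} = \sqrt{- \frac{1665}{2}} = \frac{3 i \sqrt{370}}{2}$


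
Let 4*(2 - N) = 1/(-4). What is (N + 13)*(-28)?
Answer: -1687/4 ≈ -421.75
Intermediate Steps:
N = 33/16 (N = 2 - ¼/(-4) = 2 - ¼*(-¼) = 2 + 1/16 = 33/16 ≈ 2.0625)
(N + 13)*(-28) = (33/16 + 13)*(-28) = (241/16)*(-28) = -1687/4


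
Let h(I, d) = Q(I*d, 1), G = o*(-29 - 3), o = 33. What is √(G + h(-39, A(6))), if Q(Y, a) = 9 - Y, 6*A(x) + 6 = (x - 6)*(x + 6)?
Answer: I*√1086 ≈ 32.955*I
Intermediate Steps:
A(x) = -1 + (-6 + x)*(6 + x)/6 (A(x) = -1 + ((x - 6)*(x + 6))/6 = -1 + ((-6 + x)*(6 + x))/6 = -1 + (-6 + x)*(6 + x)/6)
G = -1056 (G = 33*(-29 - 3) = 33*(-32) = -1056)
h(I, d) = 9 - I*d
√(G + h(-39, A(6))) = √(-1056 + (9 - 1*(-39)*(-7 + (⅙)*6²))) = √(-1056 + (9 - 1*(-39)*(-7 + (⅙)*36))) = √(-1056 + (9 - 1*(-39)*(-7 + 6))) = √(-1056 + (9 - 1*(-39)*(-1))) = √(-1056 + (9 - 39)) = √(-1056 - 30) = √(-1086) = I*√1086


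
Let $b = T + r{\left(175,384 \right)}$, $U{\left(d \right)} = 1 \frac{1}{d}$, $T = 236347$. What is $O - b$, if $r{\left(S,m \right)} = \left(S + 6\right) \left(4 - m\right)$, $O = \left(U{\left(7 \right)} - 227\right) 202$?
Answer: $- \frac{1493745}{7} \approx -2.1339 \cdot 10^{5}$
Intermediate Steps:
$U{\left(d \right)} = \frac{1}{d}$
$O = - \frac{320776}{7}$ ($O = \left(\frac{1}{7} - 227\right) 202 = \left(- \frac{1588}{7}\right) 202 = - \frac{320776}{7} \approx -45825.0$)
$r{\left(S,m \right)} = \left(4 - m\right) \left(6 + S\right)$ ($r{\left(S,m \right)} = \left(6 + S\right) \left(4 - m\right) = \left(4 - m\right) \left(6 + S\right)$)
$b = 167567$ ($b = 236347 + \left(24 - 2304 + 4 \cdot 175 - 175 \cdot 384\right) = 236347 + \left(24 - 2304 + 700 - 67200\right) = 236347 - 68780 = 167567$)
$O - b = - \frac{320776}{7} - 167567 = - \frac{1493745}{7}$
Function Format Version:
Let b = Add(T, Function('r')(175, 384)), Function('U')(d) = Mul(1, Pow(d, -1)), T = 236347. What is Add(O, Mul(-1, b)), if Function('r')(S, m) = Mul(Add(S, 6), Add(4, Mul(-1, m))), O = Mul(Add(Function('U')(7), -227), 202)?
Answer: Rational(-1493745, 7) ≈ -2.1339e+5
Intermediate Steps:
Function('U')(d) = Pow(d, -1)
O = Rational(-320776, 7) (O = Mul(Add(Pow(7, -1), -227), 202) = Mul(Add(Rational(1, 7), -227), 202) = Mul(Rational(-1588, 7), 202) = Rational(-320776, 7) ≈ -45825.)
Function('r')(S, m) = Mul(Add(4, Mul(-1, m)), Add(6, S)) (Function('r')(S, m) = Mul(Add(6, S), Add(4, Mul(-1, m))) = Mul(Add(4, Mul(-1, m)), Add(6, S)))
b = 167567 (b = Add(236347, Add(24, Mul(-6, 384), Mul(4, 175), Mul(-1, 175, 384))) = Add(236347, Add(24, -2304, 700, -67200)) = Add(236347, -68780) = 167567)
Add(O, Mul(-1, b)) = Add(Rational(-320776, 7), Mul(-1, 167567)) = Add(Rational(-320776, 7), -167567) = Rational(-1493745, 7)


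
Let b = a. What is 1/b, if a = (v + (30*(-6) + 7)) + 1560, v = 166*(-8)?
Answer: 1/59 ≈ 0.016949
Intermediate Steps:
v = -1328
a = 59 (a = (-1328 + (30*(-6) + 7)) + 1560 = (-1328 + (-180 + 7)) + 1560 = (-1328 - 173) + 1560 = -1501 + 1560 = 59)
b = 59
1/b = 1/59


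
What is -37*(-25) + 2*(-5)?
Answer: 915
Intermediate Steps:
-37*(-25) + 2*(-5) = 925 - 10 = 915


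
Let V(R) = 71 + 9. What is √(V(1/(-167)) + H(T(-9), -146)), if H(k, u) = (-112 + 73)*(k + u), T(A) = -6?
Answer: 2*√1502 ≈ 77.511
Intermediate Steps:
H(k, u) = -39*k - 39*u (H(k, u) = -39*(k + u) = -39*k - 39*u)
V(R) = 80
√(V(1/(-167)) + H(T(-9), -146)) = √(80 + (-39*(-6) - 39*(-146))) = √(80 + (234 + 5694)) = √(80 + 5928) = √6008 = 2*√1502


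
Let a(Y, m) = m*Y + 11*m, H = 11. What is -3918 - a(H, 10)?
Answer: -4138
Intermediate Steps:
a(Y, m) = 11*m + Y*m (a(Y, m) = Y*m + 11*m = 11*m + Y*m)
-3918 - a(H, 10) = -3918 - 10*(11 + 11) = -3918 - 10*22 = -3918 - 1*220 = -3918 - 220 = -4138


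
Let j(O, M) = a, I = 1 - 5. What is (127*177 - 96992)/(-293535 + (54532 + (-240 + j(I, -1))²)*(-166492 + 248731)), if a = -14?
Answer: -74513/9790094937 ≈ -7.6111e-6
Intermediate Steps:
I = -4
j(O, M) = -14
(127*177 - 96992)/(-293535 + (54532 + (-240 + j(I, -1))²)*(-166492 + 248731)) = (127*177 - 96992)/(-293535 + (54532 + (-240 - 14)²)*(-166492 + 248731)) = (22479 - 96992)/(-293535 + (54532 + (-254)²)*82239) = -74513/(-293535 + (54532 + 64516)*82239) = -74513/(-293535 + 119048*82239) = -74513/(-293535 + 9790388472) = -74513/9790094937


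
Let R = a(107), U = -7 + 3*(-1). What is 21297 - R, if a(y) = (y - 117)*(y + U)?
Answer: 22267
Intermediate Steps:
U = -10 (U = -7 - 3 = -10)
a(y) = (-117 + y)*(-10 + y) (a(y) = (y - 117)*(y - 10) = (-117 + y)*(-10 + y))
R = -970 (R = 1170 + 107² - 127*107 = 1170 + 11449 - 13589 = -970)
21297 - R = 21297 - 1*(-970) = 21297 + 970 = 22267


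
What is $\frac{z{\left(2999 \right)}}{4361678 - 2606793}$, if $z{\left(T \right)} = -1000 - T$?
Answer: $- \frac{3999}{1754885} \approx -0.0022788$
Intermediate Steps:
$\frac{z{\left(2999 \right)}}{4361678 - 2606793} = \frac{-1000 - 2999}{4361678 - 2606793} = \frac{-1000 - 2999}{1754885} = \left(-3999\right) \frac{1}{1754885} = - \frac{3999}{1754885}$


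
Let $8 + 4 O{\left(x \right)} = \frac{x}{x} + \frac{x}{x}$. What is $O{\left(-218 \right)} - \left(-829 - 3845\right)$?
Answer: $\frac{9345}{2} \approx 4672.5$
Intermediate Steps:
$O{\left(x \right)} = - \frac{3}{2}$ ($O{\left(x \right)} = -2 + \frac{\frac{x}{x} + \frac{x}{x}}{4} = -2 + \frac{1 + 1}{4} = -2 + \frac{1}{4} \cdot 2 = -2 + \frac{1}{2} = - \frac{3}{2}$)
$O{\left(-218 \right)} - \left(-829 - 3845\right) = - \frac{3}{2} - \left(-829 - 3845\right) = - \frac{3}{2} - -4674 = - \frac{3}{2} + 4674 = \frac{9345}{2}$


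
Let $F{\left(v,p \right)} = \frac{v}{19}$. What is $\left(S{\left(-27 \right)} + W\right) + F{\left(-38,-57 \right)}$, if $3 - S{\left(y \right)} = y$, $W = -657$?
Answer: $-629$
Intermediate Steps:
$F{\left(v,p \right)} = \frac{v}{19}$ ($F{\left(v,p \right)} = v \frac{1}{19} = \frac{v}{19}$)
$S{\left(y \right)} = 3 - y$
$\left(S{\left(-27 \right)} + W\right) + F{\left(-38,-57 \right)} = \left(\left(3 - -27\right) - 657\right) + \frac{1}{19} \left(-38\right) = \left(\left(3 + 27\right) - 657\right) - 2 = \left(30 - 657\right) - 2 = -627 - 2 = -629$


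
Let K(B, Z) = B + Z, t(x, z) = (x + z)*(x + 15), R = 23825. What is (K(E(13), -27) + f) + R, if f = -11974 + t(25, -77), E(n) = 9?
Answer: 9753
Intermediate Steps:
t(x, z) = (15 + x)*(x + z) (t(x, z) = (x + z)*(15 + x) = (15 + x)*(x + z))
f = -14054 (f = -11974 + (25² + 15*25 + 15*(-77) + 25*(-77)) = -11974 + (625 + 375 - 1155 - 1925) = -11974 - 2080 = -14054)
(K(E(13), -27) + f) + R = ((9 - 27) - 14054) + 23825 = (-18 - 14054) + 23825 = -14072 + 23825 = 9753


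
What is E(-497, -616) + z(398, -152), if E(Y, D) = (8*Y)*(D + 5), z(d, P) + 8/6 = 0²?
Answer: 7288004/3 ≈ 2.4293e+6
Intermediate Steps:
z(d, P) = -4/3 (z(d, P) = -4/3 + 0² = -4/3 + 0 = -4/3)
E(Y, D) = 8*Y*(5 + D) (E(Y, D) = (8*Y)*(5 + D) = 8*Y*(5 + D))
E(-497, -616) + z(398, -152) = 8*(-497)*(5 - 616) - 4/3 = 8*(-497)*(-611) - 4/3 = 2429336 - 4/3 = 7288004/3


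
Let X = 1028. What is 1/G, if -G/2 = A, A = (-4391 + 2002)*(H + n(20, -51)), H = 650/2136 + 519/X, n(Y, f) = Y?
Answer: 68619/6822527701 ≈ 1.0058e-5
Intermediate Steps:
H = 111049/137238 (H = 650/2136 + 519/1028 = 650*(1/2136) + 519*(1/1028) = 325/1068 + 519/1028 = 111049/137238 ≈ 0.80917)
A = -6822527701/137238 (A = (-4391 + 2002)*(111049/137238 + 20) = -2389*2855809/137238 = -6822527701/137238 ≈ -49713.)
G = 6822527701/68619 (G = -2*(-6822527701/137238) = 6822527701/68619 ≈ 99426.)
1/G = 1/(6822527701/68619) = 68619/6822527701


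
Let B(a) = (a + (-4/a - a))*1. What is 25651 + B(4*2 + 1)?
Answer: 230855/9 ≈ 25651.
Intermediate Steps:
B(a) = -4/a (B(a) = (a + (-a - 4/a))*1 = -4/a*1 = -4/a)
25651 + B(4*2 + 1) = 25651 - 4/(4*2 + 1) = 25651 - 4/(8 + 1) = 25651 - 4/9 = 230855/9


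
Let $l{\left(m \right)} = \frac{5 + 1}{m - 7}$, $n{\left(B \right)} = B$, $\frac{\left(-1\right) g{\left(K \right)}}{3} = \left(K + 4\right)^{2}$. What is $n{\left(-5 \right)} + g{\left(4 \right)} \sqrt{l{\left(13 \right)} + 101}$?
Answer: $-5 - 192 \sqrt{102} \approx -1944.1$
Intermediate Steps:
$g{\left(K \right)} = - 3 \left(4 + K\right)^{2}$ ($g{\left(K \right)} = - 3 \left(K + 4\right)^{2} = - 3 \left(4 + K\right)^{2}$)
$l{\left(m \right)} = \frac{6}{-7 + m}$
$n{\left(-5 \right)} + g{\left(4 \right)} \sqrt{l{\left(13 \right)} + 101} = -5 + - 3 \left(4 + 4\right)^{2} \sqrt{\frac{6}{-7 + 13} + 101} = -5 + - 3 \cdot 8^{2} \sqrt{\frac{6}{6} + 101} = -5 + \left(-3\right) 64 \sqrt{6 \cdot \frac{1}{6} + 101} = -5 - 192 \sqrt{1 + 101} = -5 - 192 \sqrt{102}$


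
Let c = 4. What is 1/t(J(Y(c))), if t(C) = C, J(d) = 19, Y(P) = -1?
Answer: 1/19 ≈ 0.052632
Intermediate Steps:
1/t(J(Y(c))) = 1/19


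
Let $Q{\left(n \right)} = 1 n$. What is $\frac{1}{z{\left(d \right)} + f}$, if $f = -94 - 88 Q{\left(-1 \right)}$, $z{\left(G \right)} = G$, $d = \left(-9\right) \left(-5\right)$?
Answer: $\frac{1}{39} \approx 0.025641$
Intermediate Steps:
$d = 45$
$Q{\left(n \right)} = n$
$f = -6$ ($f = -94 - -88 = -94 + 88 = -6$)
$\frac{1}{z{\left(d \right)} + f} = \frac{1}{45 - 6} = \frac{1}{39}$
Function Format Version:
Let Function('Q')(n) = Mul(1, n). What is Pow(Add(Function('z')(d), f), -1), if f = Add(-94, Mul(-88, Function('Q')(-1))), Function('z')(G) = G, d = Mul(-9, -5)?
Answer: Rational(1, 39) ≈ 0.025641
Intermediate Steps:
d = 45
Function('Q')(n) = n
f = -6 (f = Add(-94, Mul(-88, -1)) = Add(-94, 88) = -6)
Pow(Add(Function('z')(d), f), -1) = Pow(Add(45, -6), -1) = Pow(39, -1) = Rational(1, 39)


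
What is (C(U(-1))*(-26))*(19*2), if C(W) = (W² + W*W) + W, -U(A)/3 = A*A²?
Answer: -20748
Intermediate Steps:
U(A) = -3*A³ (U(A) = -3*A*A² = -3*A³)
C(W) = W + 2*W² (C(W) = (W² + W²) + W = 2*W² + W = W + 2*W²)
(C(U(-1))*(-26))*(19*2) = (((-3*(-1)³)*(1 + 2*(-3*(-1)³)))*(-26))*(19*2) = (((-3*(-1))*(1 + 2*(-3*(-1))))*(-26))*38 = ((3*(1 + 2*3))*(-26))*38 = ((3*(1 + 6))*(-26))*38 = ((3*7)*(-26))*38 = (21*(-26))*38 = -546*38 = -20748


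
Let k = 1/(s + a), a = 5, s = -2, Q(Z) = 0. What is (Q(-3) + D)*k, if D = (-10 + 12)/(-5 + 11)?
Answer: ⅑ ≈ 0.11111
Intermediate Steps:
D = ⅓ (D = 2/6 = 2*(⅙) = ⅓ ≈ 0.33333)
k = ⅓ (k = 1/(-2 + 5) = 1/3 = ⅓ ≈ 0.33333)
(Q(-3) + D)*k = (0 + ⅓)*(⅓) = (⅓)*(⅓) = ⅑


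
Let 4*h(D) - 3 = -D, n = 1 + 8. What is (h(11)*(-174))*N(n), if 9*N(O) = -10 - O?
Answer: -2204/3 ≈ -734.67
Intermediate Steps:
n = 9
N(O) = -10/9 - O/9 (N(O) = (-10 - O)/9 = -10/9 - O/9)
h(D) = ¾ - D/4 (h(D) = ¾ + (-D)/4 = ¾ - D/4)
(h(11)*(-174))*N(n) = ((¾ - ¼*11)*(-174))*(-10/9 - ⅑*9) = ((¾ - 11/4)*(-174))*(-10/9 - 1) = -2*(-174)*(-19/9) = 348*(-19/9) = -2204/3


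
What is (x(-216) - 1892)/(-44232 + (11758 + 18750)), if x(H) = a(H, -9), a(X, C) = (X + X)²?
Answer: -46183/3431 ≈ -13.461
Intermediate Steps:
a(X, C) = 4*X² (a(X, C) = (2*X)² = 4*X²)
x(H) = 4*H²
(x(-216) - 1892)/(-44232 + (11758 + 18750)) = (4*(-216)² - 1892)/(-44232 + (11758 + 18750)) = (4*46656 - 1892)/(-44232 + 30508) = (186624 - 1892)/(-13724) = 184732*(-1/13724) = -46183/3431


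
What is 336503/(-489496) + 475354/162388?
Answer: 44509958105/19872069112 ≈ 2.2398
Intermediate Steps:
336503/(-489496) + 475354/162388 = 336503*(-1/489496) + 475354*(1/162388) = -336503/489496 + 237677/81194 = 44509958105/19872069112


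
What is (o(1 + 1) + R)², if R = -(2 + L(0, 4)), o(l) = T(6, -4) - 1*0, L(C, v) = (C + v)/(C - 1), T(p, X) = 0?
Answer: 4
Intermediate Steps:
L(C, v) = (C + v)/(-1 + C)
o(l) = 0 (o(l) = 0 - 1*0 = 0 + 0 = 0)
R = 2 (R = -(2 + (0 + 4)/(-1 + 0)) = -(2 + 4/(-1)) = -(2 - 1*4) = -(2 - 4) = -1*(-2) = 2)
(o(1 + 1) + R)² = (0 + 2)² = 2² = 4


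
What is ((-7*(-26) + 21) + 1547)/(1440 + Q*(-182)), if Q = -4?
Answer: 875/1084 ≈ 0.80720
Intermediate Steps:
((-7*(-26) + 21) + 1547)/(1440 + Q*(-182)) = ((-7*(-26) + 21) + 1547)/(1440 - 4*(-182)) = ((182 + 21) + 1547)/(1440 + 728) = (203 + 1547)/2168 = 1750*(1/2168) = 875/1084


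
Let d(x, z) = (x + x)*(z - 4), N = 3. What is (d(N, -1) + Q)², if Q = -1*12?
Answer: 1764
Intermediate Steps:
Q = -12
d(x, z) = 2*x*(-4 + z) (d(x, z) = (2*x)*(-4 + z) = 2*x*(-4 + z))
(d(N, -1) + Q)² = (2*3*(-4 - 1) - 12)² = (2*3*(-5) - 12)² = (-30 - 12)² = (-42)² = 1764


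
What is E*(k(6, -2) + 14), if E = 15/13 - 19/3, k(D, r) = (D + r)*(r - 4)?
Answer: 2020/39 ≈ 51.795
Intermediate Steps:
k(D, r) = (-4 + r)*(D + r) (k(D, r) = (D + r)*(-4 + r) = (-4 + r)*(D + r))
E = -202/39 (E = 15*(1/13) - 19*1/3 = 15/13 - 19/3 = -202/39 ≈ -5.1795)
E*(k(6, -2) + 14) = -202*(((-2)**2 - 4*6 - 4*(-2) + 6*(-2)) + 14)/39 = -202*((4 - 24 + 8 - 12) + 14)/39 = -202*(-24 + 14)/39 = -202/39*(-10) = 2020/39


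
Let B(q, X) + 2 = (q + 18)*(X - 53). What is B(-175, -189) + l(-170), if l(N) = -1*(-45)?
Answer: 38037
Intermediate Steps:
B(q, X) = -2 + (-53 + X)*(18 + q) (B(q, X) = -2 + (q + 18)*(X - 53) = -2 + (18 + q)*(-53 + X) = -2 + (-53 + X)*(18 + q))
l(N) = 45
B(-175, -189) + l(-170) = (-956 - 53*(-175) + 18*(-189) - 189*(-175)) + 45 = (-956 + 9275 - 3402 + 33075) + 45 = 37992 + 45 = 38037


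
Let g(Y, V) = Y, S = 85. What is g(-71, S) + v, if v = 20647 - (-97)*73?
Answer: 27657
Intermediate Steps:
v = 27728 (v = 20647 - 1*(-7081) = 20647 + 7081 = 27728)
g(-71, S) + v = -71 + 27728 = 27657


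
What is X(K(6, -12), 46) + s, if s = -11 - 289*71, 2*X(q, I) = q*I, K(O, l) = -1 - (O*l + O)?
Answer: -19035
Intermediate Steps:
K(O, l) = -1 - O - O*l (K(O, l) = -1 - (O + O*l) = -1 + (-O - O*l) = -1 - O - O*l)
X(q, I) = I*q/2 (X(q, I) = (q*I)/2 = (I*q)/2 = I*q/2)
s = -20530 (s = -11 - 20519 = -20530)
X(K(6, -12), 46) + s = (½)*46*(-1 - 1*6 - 1*6*(-12)) - 20530 = (½)*46*(-1 - 6 + 72) - 20530 = (½)*46*65 - 20530 = 1495 - 20530 = -19035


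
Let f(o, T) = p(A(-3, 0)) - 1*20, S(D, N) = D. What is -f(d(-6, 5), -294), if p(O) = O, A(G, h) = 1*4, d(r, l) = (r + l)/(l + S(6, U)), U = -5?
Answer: 16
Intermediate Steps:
d(r, l) = (l + r)/(6 + l) (d(r, l) = (r + l)/(l + 6) = (l + r)/(6 + l))
A(G, h) = 4
f(o, T) = -16 (f(o, T) = 4 - 1*20 = 4 - 20 = -16)
-f(d(-6, 5), -294) = -1*(-16) = 16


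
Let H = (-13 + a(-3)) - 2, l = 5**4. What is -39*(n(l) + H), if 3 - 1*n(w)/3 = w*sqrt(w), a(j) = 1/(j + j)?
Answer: 3656731/2 ≈ 1.8284e+6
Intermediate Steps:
a(j) = 1/(2*j)
l = 625
n(w) = 9 - 3*w**(3/2) (n(w) = 9 - 3*w*sqrt(w) = 9 - 3*w**(3/2))
H = -91/6 (H = (-13 + (1/2)/(-3)) - 2 = (-13 + (1/2)*(-1/3)) - 2 = (-13 - 1/6) - 2 = -79/6 - 2 = -91/6 ≈ -15.167)
-39*(n(l) + H) = -39*((9 - 3*625**(3/2)) - 91/6) = -39*((9 - 3*15625) - 91/6) = -39*((9 - 46875) - 91/6) = -39*(-46866 - 91/6) = -39*(-281287/6) = 3656731/2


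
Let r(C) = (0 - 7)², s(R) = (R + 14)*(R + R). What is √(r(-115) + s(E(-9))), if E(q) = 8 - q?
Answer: √1103 ≈ 33.211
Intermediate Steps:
s(R) = 2*R*(14 + R) (s(R) = (14 + R)*(2*R) = 2*R*(14 + R))
r(C) = 49 (r(C) = (-7)² = 49)
√(r(-115) + s(E(-9))) = √(49 + 2*(8 - 1*(-9))*(14 + (8 - 1*(-9)))) = √(49 + 2*(8 + 9)*(14 + (8 + 9))) = √(49 + 2*17*(14 + 17)) = √(49 + 2*17*31) = √(49 + 1054) = √1103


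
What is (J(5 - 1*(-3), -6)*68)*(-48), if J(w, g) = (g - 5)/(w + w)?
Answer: 2244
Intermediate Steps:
J(w, g) = (-5 + g)/(2*w) (J(w, g) = (-5 + g)/((2*w)) = (-5 + g)*(1/(2*w)) = (-5 + g)/(2*w))
(J(5 - 1*(-3), -6)*68)*(-48) = (((-5 - 6)/(2*(5 - 1*(-3))))*68)*(-48) = (((1/2)*(-11)/(5 + 3))*68)*(-48) = (((1/2)*(-11)/8)*68)*(-48) = (((1/2)*(1/8)*(-11))*68)*(-48) = -11/16*68*(-48) = -187/4*(-48) = 2244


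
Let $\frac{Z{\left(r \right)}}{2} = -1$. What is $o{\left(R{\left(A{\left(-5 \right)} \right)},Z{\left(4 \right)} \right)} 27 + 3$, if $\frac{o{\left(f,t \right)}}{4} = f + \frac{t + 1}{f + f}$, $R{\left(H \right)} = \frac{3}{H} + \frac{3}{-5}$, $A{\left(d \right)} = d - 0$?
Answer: $- \frac{408}{5} \approx -81.6$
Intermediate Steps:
$A{\left(d \right)} = d$ ($A{\left(d \right)} = d + 0 = d$)
$Z{\left(r \right)} = -2$ ($Z{\left(r \right)} = 2 \left(-1\right) = -2$)
$R{\left(H \right)} = - \frac{3}{5} + \frac{3}{H}$ ($R{\left(H \right)} = \frac{3}{H} + 3 \left(- \frac{1}{5}\right) = \frac{3}{H} - \frac{3}{5} = - \frac{3}{5} + \frac{3}{H}$)
$o{\left(f,t \right)} = 4 f + \frac{2 \left(1 + t\right)}{f}$ ($o{\left(f,t \right)} = 4 \left(f + \frac{t + 1}{f + f}\right) = 4 \left(f + \frac{1 + t}{2 f}\right) = 4 f + \frac{2 \left(1 + t\right)}{f}$)
$o{\left(R{\left(A{\left(-5 \right)} \right)},Z{\left(4 \right)} \right)} 27 + 3 = \frac{2 \left(1 - 2 + 2 \left(- \frac{3}{5} + \frac{3}{-5}\right)^{2}\right)}{- \frac{3}{5} + \frac{3}{-5}} \cdot 27 + 3 = \frac{2 \left(1 - 2 + 2 \left(- \frac{3}{5} + 3 \left(- \frac{1}{5}\right)\right)^{2}\right)}{- \frac{3}{5} + 3 \left(- \frac{1}{5}\right)} 27 + 3 = \frac{2 \left(1 - 2 + 2 \left(- \frac{3}{5} - \frac{3}{5}\right)^{2}\right)}{- \frac{3}{5} - \frac{3}{5}} \cdot 27 + 3 = \frac{2 \left(1 - 2 + 2 \left(- \frac{6}{5}\right)^{2}\right)}{- \frac{6}{5}} \cdot 27 + 3 = 2 \left(- \frac{5}{6}\right) \left(1 - 2 + 2 \cdot \frac{36}{25}\right) 27 + 3 = 2 \left(- \frac{5}{6}\right) \left(1 - 2 + \frac{72}{25}\right) 27 + 3 = 2 \left(- \frac{5}{6}\right) \frac{47}{25} \cdot 27 + 3 = \left(- \frac{47}{15}\right) 27 + 3 = - \frac{423}{5} + 3 = - \frac{408}{5}$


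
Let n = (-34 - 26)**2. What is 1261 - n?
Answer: -2339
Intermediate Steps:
n = 3600 (n = (-60)**2 = 3600)
1261 - n = 1261 - 1*3600 = 1261 - 3600 = -2339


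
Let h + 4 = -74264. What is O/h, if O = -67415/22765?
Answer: 13483/338142204 ≈ 3.9874e-5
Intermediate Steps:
h = -74268 (h = -4 - 74264 = -74268)
O = -13483/4553 (O = -67415*1/22765 = -13483/4553 ≈ -2.9613)
O/h = -13483/4553/(-74268) = -13483/4553*(-1/74268) = 13483/338142204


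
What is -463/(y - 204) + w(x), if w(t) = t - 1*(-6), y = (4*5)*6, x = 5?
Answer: 1387/84 ≈ 16.512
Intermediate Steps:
y = 120 (y = 20*6 = 120)
w(t) = 6 + t (w(t) = t + 6 = 6 + t)
-463/(y - 204) + w(x) = -463/(120 - 204) + (6 + 5) = -463/(-84) + 11 = -1/84*(-463) + 11 = 463/84 + 11 = 1387/84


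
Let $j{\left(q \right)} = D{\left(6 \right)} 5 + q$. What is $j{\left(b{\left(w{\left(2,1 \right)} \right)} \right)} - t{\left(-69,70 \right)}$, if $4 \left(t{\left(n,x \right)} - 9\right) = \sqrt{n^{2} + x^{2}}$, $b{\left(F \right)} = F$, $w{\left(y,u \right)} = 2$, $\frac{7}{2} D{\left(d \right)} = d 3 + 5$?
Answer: $\frac{181}{7} - \frac{\sqrt{9661}}{4} \approx 1.2845$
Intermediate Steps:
$D{\left(d \right)} = \frac{10}{7} + \frac{6 d}{7}$ ($D{\left(d \right)} = \frac{2 \left(d 3 + 5\right)}{7} = \frac{2 \left(3 d + 5\right)}{7} = \frac{2 \left(5 + 3 d\right)}{7} = \frac{10}{7} + \frac{6 d}{7}$)
$j{\left(q \right)} = \frac{230}{7} + q$ ($j{\left(q \right)} = \left(\frac{10}{7} + \frac{6}{7} \cdot 6\right) 5 + q = \left(\frac{10}{7} + \frac{36}{7}\right) 5 + q = \frac{46}{7} \cdot 5 + q = \frac{230}{7} + q$)
$t{\left(n,x \right)} = 9 + \frac{\sqrt{n^{2} + x^{2}}}{4}$
$j{\left(b{\left(w{\left(2,1 \right)} \right)} \right)} - t{\left(-69,70 \right)} = \left(\frac{230}{7} + 2\right) - \left(9 + \frac{\sqrt{\left(-69\right)^{2} + 70^{2}}}{4}\right) = \frac{244}{7} - \left(9 + \frac{\sqrt{4761 + 4900}}{4}\right) = \frac{244}{7} - \left(9 + \frac{\sqrt{9661}}{4}\right) = \frac{181}{7} - \frac{\sqrt{9661}}{4}$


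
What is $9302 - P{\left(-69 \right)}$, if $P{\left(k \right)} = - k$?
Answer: $9233$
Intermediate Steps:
$9302 - P{\left(-69 \right)} = 9302 - \left(-1\right) \left(-69\right) = 9302 - 69 = 9233$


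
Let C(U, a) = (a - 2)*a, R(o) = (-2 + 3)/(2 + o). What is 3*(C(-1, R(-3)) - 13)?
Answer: -30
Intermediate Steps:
R(o) = 1/(2 + o)
C(U, a) = a*(-2 + a) (C(U, a) = (-2 + a)*a = a*(-2 + a))
3*(C(-1, R(-3)) - 13) = 3*((-2 + 1/(2 - 3))/(2 - 3) - 13) = 3*((-2 + 1/(-1))/(-1) - 13) = 3*(-(-2 - 1) - 13) = 3*(-1*(-3) - 13) = 3*(3 - 13) = 3*(-10) = -30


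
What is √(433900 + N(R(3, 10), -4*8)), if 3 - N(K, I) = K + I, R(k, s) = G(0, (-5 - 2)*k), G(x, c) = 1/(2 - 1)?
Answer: √433934 ≈ 658.74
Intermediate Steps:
G(x, c) = 1 (G(x, c) = 1/1 = 1)
R(k, s) = 1
N(K, I) = 3 - I - K (N(K, I) = 3 - (K + I) = 3 - (I + K) = 3 + (-I - K) = 3 - I - K)
√(433900 + N(R(3, 10), -4*8)) = √(433900 + (3 - (-4)*8 - 1*1)) = √(433900 + (3 - 1*(-32) - 1)) = √(433900 + (3 + 32 - 1)) = √(433900 + 34) = √433934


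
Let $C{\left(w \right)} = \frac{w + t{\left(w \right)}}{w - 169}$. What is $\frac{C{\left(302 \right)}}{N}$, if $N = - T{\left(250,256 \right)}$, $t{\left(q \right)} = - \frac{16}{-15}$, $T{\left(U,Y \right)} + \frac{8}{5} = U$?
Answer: $- \frac{2273}{247779} \approx -0.0091735$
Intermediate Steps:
$T{\left(U,Y \right)} = - \frac{8}{5} + U$
$t{\left(q \right)} = \frac{16}{15}$ ($t{\left(q \right)} = \left(-16\right) \left(- \frac{1}{15}\right) = \frac{16}{15}$)
$C{\left(w \right)} = \frac{\frac{16}{15} + w}{-169 + w}$ ($C{\left(w \right)} = \frac{w + \frac{16}{15}}{w - 169} = \frac{\frac{16}{15} + w}{-169 + w}$)
$N = - \frac{1242}{5}$ ($N = - (- \frac{8}{5} + 250) = \left(-1\right) \frac{1242}{5} = - \frac{1242}{5} \approx -248.4$)
$\frac{C{\left(302 \right)}}{N} = \frac{\frac{1}{-169 + 302} \left(\frac{16}{15} + 302\right)}{- \frac{1242}{5}} = \frac{1}{133} \cdot \frac{4546}{15} \left(- \frac{5}{1242}\right) = \frac{4546}{1995} \left(- \frac{5}{1242}\right) = - \frac{2273}{247779}$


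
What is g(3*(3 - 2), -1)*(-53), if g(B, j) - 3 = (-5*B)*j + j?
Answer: -901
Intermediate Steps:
g(B, j) = 3 + j - 5*B*j (g(B, j) = 3 + ((-5*B)*j + j) = 3 + (-5*B*j + j) = 3 + (j - 5*B*j) = 3 + j - 5*B*j)
g(3*(3 - 2), -1)*(-53) = (3 - 1 - 5*3*(3 - 2)*(-1))*(-53) = (3 - 1 - 5*3*1*(-1))*(-53) = (3 - 1 - 5*3*(-1))*(-53) = (3 - 1 + 15)*(-53) = 17*(-53) = -901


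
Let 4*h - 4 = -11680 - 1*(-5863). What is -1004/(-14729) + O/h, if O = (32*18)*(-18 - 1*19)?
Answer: 1261454044/85619677 ≈ 14.733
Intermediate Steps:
h = -5813/4 (h = 1 + (-11680 - 1*(-5863))/4 = 1 + (-11680 + 5863)/4 = 1 + (¼)*(-5817) = 1 - 5817/4 = -5813/4 ≈ -1453.3)
O = -21312 (O = 576*(-18 - 19) = 576*(-37) = -21312)
-1004/(-14729) + O/h = -1004/(-14729) - 21312/(-5813/4) = -1004*(-1/14729) - 21312*(-4/5813) = 1004/14729 + 85248/5813 = 1261454044/85619677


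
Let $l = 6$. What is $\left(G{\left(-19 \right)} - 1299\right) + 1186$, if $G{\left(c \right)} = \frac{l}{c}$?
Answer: $- \frac{2153}{19} \approx -113.32$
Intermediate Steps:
$G{\left(c \right)} = \frac{6}{c}$
$\left(G{\left(-19 \right)} - 1299\right) + 1186 = \left(\frac{6}{-19} - 1299\right) + 1186 = \left(6 \left(- \frac{1}{19}\right) - 1299\right) + 1186 = \left(- \frac{6}{19} - 1299\right) + 1186 = - \frac{24687}{19} + 1186 = - \frac{2153}{19}$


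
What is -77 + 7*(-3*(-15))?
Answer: 238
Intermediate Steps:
-77 + 7*(-3*(-15)) = -77 + 7*45 = -77 + 315 = 238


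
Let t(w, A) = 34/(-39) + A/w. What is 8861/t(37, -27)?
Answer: -12786423/2311 ≈ -5532.9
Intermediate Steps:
t(w, A) = -34/39 + A/w (t(w, A) = 34*(-1/39) + A/w = -34/39 + A/w)
8861/t(37, -27) = 8861/(-34/39 - 27/37) = 8861/(-2311/1443) = 8861*(-1443/2311) = -12786423/2311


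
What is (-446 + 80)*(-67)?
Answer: 24522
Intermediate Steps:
(-446 + 80)*(-67) = -366*(-67) = 24522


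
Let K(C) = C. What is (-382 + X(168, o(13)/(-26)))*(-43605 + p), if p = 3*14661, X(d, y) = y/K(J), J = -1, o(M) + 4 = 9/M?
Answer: -24411051/169 ≈ -1.4444e+5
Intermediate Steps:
o(M) = -4 + 9/M
X(d, y) = -y (X(d, y) = y/(-1) = y*(-1) = -y)
p = 43983
(-382 + X(168, o(13)/(-26)))*(-43605 + p) = (-382 - (-4 + 9/13)/(-26))*(-43605 + 43983) = (-382 - (-4 + 9*(1/13))*(-1)/26)*378 = (-382 - (-4 + 9/13)*(-1)/26)*378 = (-382 - (-43)*(-1)/(13*26))*378 = (-382 - 1*43/338)*378 = (-382 - 43/338)*378 = -129159/338*378 = -24411051/169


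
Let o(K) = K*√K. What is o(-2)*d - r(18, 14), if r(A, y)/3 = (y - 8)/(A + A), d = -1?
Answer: -½ + 2*I*√2 ≈ -0.5 + 2.8284*I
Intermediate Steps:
r(A, y) = 3*(-8 + y)/(2*A) (r(A, y) = 3*((y - 8)/(A + A)) = 3*((-8 + y)/((2*A))) = 3*((-8 + y)*(1/(2*A))) = 3*((-8 + y)/(2*A)) = 3*(-8 + y)/(2*A))
o(K) = K^(3/2)
o(-2)*d - r(18, 14) = (-2)^(3/2)*(-1) - 3*(-8 + 14)/(2*18) = -2*I*√2*(-1) - 3*6/(2*18) = 2*I*√2 - 1*½ = 2*I*√2 - ½ = -½ + 2*I*√2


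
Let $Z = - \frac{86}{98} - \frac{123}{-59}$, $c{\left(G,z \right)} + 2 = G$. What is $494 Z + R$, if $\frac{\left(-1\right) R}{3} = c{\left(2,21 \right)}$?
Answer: $\frac{1724060}{2891} \approx 596.35$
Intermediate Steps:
$c{\left(G,z \right)} = -2 + G$
$R = 0$ ($R = - 3 \left(-2 + 2\right) = \left(-3\right) 0 = 0$)
$Z = \frac{3490}{2891}$ ($Z = \left(-86\right) \frac{1}{98} - - \frac{123}{59} = - \frac{43}{49} + \frac{123}{59} = \frac{3490}{2891} \approx 1.2072$)
$494 Z + R = 494 \cdot \frac{3490}{2891} + 0 = \frac{1724060}{2891} + 0 = \frac{1724060}{2891}$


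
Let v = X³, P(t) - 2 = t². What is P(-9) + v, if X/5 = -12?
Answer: -215917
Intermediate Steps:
X = -60 (X = 5*(-12) = -60)
P(t) = 2 + t²
v = -216000 (v = (-60)³ = -216000)
P(-9) + v = (2 + (-9)²) - 216000 = (2 + 81) - 216000 = 83 - 216000 = -215917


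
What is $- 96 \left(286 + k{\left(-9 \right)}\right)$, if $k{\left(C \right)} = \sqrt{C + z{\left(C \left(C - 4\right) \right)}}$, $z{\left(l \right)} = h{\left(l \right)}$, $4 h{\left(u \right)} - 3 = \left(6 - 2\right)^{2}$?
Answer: $-27456 - 48 i \sqrt{17} \approx -27456.0 - 197.91 i$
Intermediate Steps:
$h{\left(u \right)} = \frac{19}{4}$ ($h{\left(u \right)} = \frac{3}{4} + \frac{\left(6 - 2\right)^{2}}{4} = \frac{3}{4} + \frac{4^{2}}{4} = \frac{3}{4} + \frac{1}{4} \cdot 16 = \frac{3}{4} + 4 = \frac{19}{4}$)
$z{\left(l \right)} = \frac{19}{4}$
$k{\left(C \right)} = \sqrt{\frac{19}{4} + C}$ ($k{\left(C \right)} = \sqrt{C + \frac{19}{4}} = \sqrt{\frac{19}{4} + C}$)
$- 96 \left(286 + k{\left(-9 \right)}\right) = - 96 \left(286 + \frac{\sqrt{19 + 4 \left(-9\right)}}{2}\right) = - 96 \left(286 + \frac{\sqrt{19 - 36}}{2}\right) = - 96 \left(286 + \frac{\sqrt{-17}}{2}\right) = - 96 \left(286 + \frac{i \sqrt{17}}{2}\right) = -27456 - 48 i \sqrt{17}$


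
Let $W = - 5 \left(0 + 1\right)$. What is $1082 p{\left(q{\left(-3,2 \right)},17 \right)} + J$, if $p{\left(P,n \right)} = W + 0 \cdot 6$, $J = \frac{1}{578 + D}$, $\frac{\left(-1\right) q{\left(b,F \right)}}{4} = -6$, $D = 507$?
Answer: $- \frac{5869849}{1085} \approx -5410.0$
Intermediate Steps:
$q{\left(b,F \right)} = 24$ ($q{\left(b,F \right)} = \left(-4\right) \left(-6\right) = 24$)
$J = \frac{1}{1085}$ ($J = \frac{1}{578 + 507} = \frac{1}{1085} \approx 0.00092166$)
$W = -5$ ($W = \left(-5\right) 1 = -5$)
$p{\left(P,n \right)} = -5$ ($p{\left(P,n \right)} = -5 + 0 \cdot 6 = -5 + 0 = -5$)
$1082 p{\left(q{\left(-3,2 \right)},17 \right)} + J = 1082 \left(-5\right) + \frac{1}{1085} = -5410 + \frac{1}{1085} = - \frac{5869849}{1085}$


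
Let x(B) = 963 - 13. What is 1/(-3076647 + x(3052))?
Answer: -1/3075697 ≈ -3.2513e-7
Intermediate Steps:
x(B) = 950
1/(-3076647 + x(3052)) = 1/(-3076647 + 950) = 1/(-3075697) = -1/3075697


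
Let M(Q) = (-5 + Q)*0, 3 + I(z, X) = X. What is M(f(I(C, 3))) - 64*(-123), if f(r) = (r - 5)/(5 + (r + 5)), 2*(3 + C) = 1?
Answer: 7872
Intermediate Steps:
C = -5/2 (C = -3 + (½)*1 = -3 + ½ = -5/2 ≈ -2.5000)
I(z, X) = -3 + X
f(r) = (-5 + r)/(10 + r) (f(r) = (-5 + r)/(5 + (5 + r)) = (-5 + r)/(10 + r))
M(Q) = 0
M(f(I(C, 3))) - 64*(-123) = 0 - 64*(-123) = 0 + 7872 = 7872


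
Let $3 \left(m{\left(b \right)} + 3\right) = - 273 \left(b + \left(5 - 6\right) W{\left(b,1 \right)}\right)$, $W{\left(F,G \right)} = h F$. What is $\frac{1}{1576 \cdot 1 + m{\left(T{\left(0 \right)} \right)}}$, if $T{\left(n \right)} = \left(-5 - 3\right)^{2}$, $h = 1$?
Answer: $\frac{1}{1573} \approx 0.00063573$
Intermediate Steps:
$W{\left(F,G \right)} = F$ ($W{\left(F,G \right)} = 1 F = F$)
$T{\left(n \right)} = 64$ ($T{\left(n \right)} = \left(-8\right)^{2} = 64$)
$m{\left(b \right)} = -3$ ($m{\left(b \right)} = -3 + \frac{\left(-273\right) \left(b + \left(5 - 6\right) b\right)}{3} = -3 + \frac{\left(-273\right) \left(b - b\right)}{3} = -3 + \frac{\left(-273\right) 0}{3} = -3 + \frac{1}{3} \cdot 0 = -3 + 0 = -3$)
$\frac{1}{1576 \cdot 1 + m{\left(T{\left(0 \right)} \right)}} = \frac{1}{1576 \cdot 1 - 3} = \frac{1}{1576 - 3} = \frac{1}{1573}$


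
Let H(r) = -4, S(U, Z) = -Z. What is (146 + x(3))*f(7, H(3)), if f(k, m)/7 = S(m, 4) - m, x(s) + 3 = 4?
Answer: 0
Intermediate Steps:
x(s) = 1 (x(s) = -3 + 4 = 1)
f(k, m) = -28 - 7*m (f(k, m) = 7*(-1*4 - m) = 7*(-4 - m) = -28 - 7*m)
(146 + x(3))*f(7, H(3)) = (146 + 1)*(-28 - 7*(-4)) = 147*(-28 + 28) = 147*0 = 0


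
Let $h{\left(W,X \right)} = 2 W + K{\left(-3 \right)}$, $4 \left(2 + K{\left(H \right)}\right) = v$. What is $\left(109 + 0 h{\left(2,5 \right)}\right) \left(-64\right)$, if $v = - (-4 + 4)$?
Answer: $-6976$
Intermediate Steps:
$v = 0$ ($v = \left(-1\right) 0 = 0$)
$K{\left(H \right)} = -2$ ($K{\left(H \right)} = -2 + \frac{1}{4} \cdot 0 = -2 + 0 = -2$)
$h{\left(W,X \right)} = -2 + 2 W$ ($h{\left(W,X \right)} = 2 W - 2 = -2 + 2 W$)
$\left(109 + 0 h{\left(2,5 \right)}\right) \left(-64\right) = \left(109 + 0 \left(-2 + 2 \cdot 2\right)\right) \left(-64\right) = \left(109 + 0 \left(-2 + 4\right)\right) \left(-64\right) = \left(109 + 0 \cdot 2\right) \left(-64\right) = \left(109 + 0\right) \left(-64\right) = 109 \left(-64\right) = -6976$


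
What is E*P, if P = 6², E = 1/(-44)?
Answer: -9/11 ≈ -0.81818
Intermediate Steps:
E = -1/44 ≈ -0.022727
P = 36
E*P = -1/44*36 = -9/11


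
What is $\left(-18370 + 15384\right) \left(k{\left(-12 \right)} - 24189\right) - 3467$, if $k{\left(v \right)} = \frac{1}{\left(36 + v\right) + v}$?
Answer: $\frac{433347829}{6} \approx 7.2225 \cdot 10^{7}$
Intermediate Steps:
$k{\left(v \right)} = \frac{1}{36 + 2 v}$
$\left(-18370 + 15384\right) \left(k{\left(-12 \right)} - 24189\right) - 3467 = \left(-18370 + 15384\right) \left(\frac{1}{2 \left(18 - 12\right)} - 24189\right) - 3467 = - 2986 \left(\frac{1}{2 \cdot 6} - 24189\right) - 3467 = - 2986 \left(\frac{1}{2} \cdot \frac{1}{6} - 24189\right) - 3467 = - 2986 \left(\frac{1}{12} - 24189\right) - 3467 = \left(-2986\right) \left(- \frac{290267}{12}\right) - 3467 = \frac{433368631}{6} - 3467 = \frac{433347829}{6}$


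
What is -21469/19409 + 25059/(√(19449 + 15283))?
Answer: -21469/19409 + 25059*√8683/17366 ≈ 133.36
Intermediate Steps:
-21469/19409 + 25059/(√(19449 + 15283)) = -21469*1/19409 + 25059/(√34732) = -21469/19409 + 25059/((2*√8683)) = -21469/19409 + 25059*(√8683/17366) = -21469/19409 + 25059*√8683/17366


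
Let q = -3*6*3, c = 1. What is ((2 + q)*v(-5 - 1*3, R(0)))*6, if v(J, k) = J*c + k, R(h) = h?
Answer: 2496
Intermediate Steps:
v(J, k) = J + k (v(J, k) = J*1 + k = J + k)
q = -54 (q = -18*3 = -54)
((2 + q)*v(-5 - 1*3, R(0)))*6 = ((2 - 54)*((-5 - 1*3) + 0))*6 = -52*((-5 - 3) + 0)*6 = -52*(-8 + 0)*6 = -52*(-8)*6 = 416*6 = 2496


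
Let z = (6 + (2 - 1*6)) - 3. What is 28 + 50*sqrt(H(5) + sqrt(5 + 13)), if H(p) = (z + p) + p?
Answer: 28 + 50*sqrt(9 + 3*sqrt(2)) ≈ 209.95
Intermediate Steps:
z = -1 (z = (6 + (2 - 6)) - 3 = (6 - 4) - 3 = 2 - 3 = -1)
H(p) = -1 + 2*p (H(p) = (-1 + p) + p = -1 + 2*p)
28 + 50*sqrt(H(5) + sqrt(5 + 13)) = 28 + 50*sqrt((-1 + 2*5) + sqrt(5 + 13)) = 28 + 50*sqrt((-1 + 10) + sqrt(18)) = 28 + 50*sqrt(9 + 3*sqrt(2))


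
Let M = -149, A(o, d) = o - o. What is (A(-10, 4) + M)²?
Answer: 22201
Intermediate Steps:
A(o, d) = 0
(A(-10, 4) + M)² = (0 - 149)² = (-149)² = 22201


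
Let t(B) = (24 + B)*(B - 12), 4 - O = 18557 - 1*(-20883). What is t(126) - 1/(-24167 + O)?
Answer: 1087611301/63603 ≈ 17100.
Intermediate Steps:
O = -39436 (O = 4 - (18557 - 1*(-20883)) = 4 - (18557 + 20883) = 4 - 1*39440 = 4 - 39440 = -39436)
t(B) = (-12 + B)*(24 + B) (t(B) = (24 + B)*(-12 + B) = (-12 + B)*(24 + B))
t(126) - 1/(-24167 + O) = (-288 + 126² + 12*126) - 1/(-24167 - 39436) = (-288 + 15876 + 1512) - 1/(-63603) = 17100 - 1*(-1/63603) = 17100 + 1/63603 = 1087611301/63603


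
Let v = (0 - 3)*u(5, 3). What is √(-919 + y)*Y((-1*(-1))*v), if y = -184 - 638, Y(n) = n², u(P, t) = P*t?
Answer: 2025*I*√1741 ≈ 84494.0*I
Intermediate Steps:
v = -45 (v = (0 - 3)*(5*3) = -3*15 = -45)
y = -822
√(-919 + y)*Y((-1*(-1))*v) = √(-919 - 822)*(-1*(-1)*(-45))² = √(-1741)*(1*(-45))² = (I*√1741)*(-45)² = (I*√1741)*2025 = 2025*I*√1741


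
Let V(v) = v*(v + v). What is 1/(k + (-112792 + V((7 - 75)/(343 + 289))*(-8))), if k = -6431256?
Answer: -6241/40841404724 ≈ -1.5281e-7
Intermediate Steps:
V(v) = 2*v**2 (V(v) = v*(2*v) = 2*v**2)
1/(k + (-112792 + V((7 - 75)/(343 + 289))*(-8))) = 1/(-6431256 + (-112792 + (2*((7 - 75)/(343 + 289))**2)*(-8))) = 1/(-6431256 + (-112792 + (2*(-68/632)**2)*(-8))) = 1/(-6431256 + (-112792 + (2*(-68*1/632)**2)*(-8))) = 1/(-6431256 + (-112792 + (2*(-17/158)**2)*(-8))) = 1/(-6431256 + (-112792 + (2*(289/24964))*(-8))) = 1/(-6431256 + (-112792 + (289/12482)*(-8))) = 1/(-6431256 + (-112792 - 1156/6241)) = 1/(-6431256 - 703936028/6241) = 1/(-40841404724/6241) = -6241/40841404724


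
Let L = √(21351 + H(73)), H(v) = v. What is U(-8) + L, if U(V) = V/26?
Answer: -4/13 + 4*√1339 ≈ 146.06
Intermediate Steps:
U(V) = V/26 (U(V) = V*(1/26) = V/26)
L = 4*√1339 (L = √(21351 + 73) = √21424 = 4*√1339 ≈ 146.37)
U(-8) + L = (1/26)*(-8) + 4*√1339 = -4/13 + 4*√1339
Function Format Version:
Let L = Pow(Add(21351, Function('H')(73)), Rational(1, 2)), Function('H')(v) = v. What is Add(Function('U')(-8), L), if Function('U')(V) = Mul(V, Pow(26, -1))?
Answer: Add(Rational(-4, 13), Mul(4, Pow(1339, Rational(1, 2)))) ≈ 146.06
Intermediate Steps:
Function('U')(V) = Mul(Rational(1, 26), V) (Function('U')(V) = Mul(V, Rational(1, 26)) = Mul(Rational(1, 26), V))
L = Mul(4, Pow(1339, Rational(1, 2))) (L = Pow(Add(21351, 73), Rational(1, 2)) = Pow(21424, Rational(1, 2)) = Mul(4, Pow(1339, Rational(1, 2))) ≈ 146.37)
Add(Function('U')(-8), L) = Add(Mul(Rational(1, 26), -8), Mul(4, Pow(1339, Rational(1, 2)))) = Add(Rational(-4, 13), Mul(4, Pow(1339, Rational(1, 2))))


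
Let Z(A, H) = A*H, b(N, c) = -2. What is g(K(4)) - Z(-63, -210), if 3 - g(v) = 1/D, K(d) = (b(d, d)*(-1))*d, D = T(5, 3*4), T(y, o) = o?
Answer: -158725/12 ≈ -13227.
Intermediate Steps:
D = 12 (D = 3*4 = 12)
K(d) = 2*d (K(d) = (-2*(-1))*d = 2*d)
g(v) = 35/12 (g(v) = 3 - 1/12 = 35/12)
g(K(4)) - Z(-63, -210) = 35/12 - (-63)*(-210) = 35/12 - 1*13230 = 35/12 - 13230 = -158725/12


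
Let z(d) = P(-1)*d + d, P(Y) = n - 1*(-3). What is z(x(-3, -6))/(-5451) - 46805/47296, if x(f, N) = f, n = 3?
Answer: -84713613/85936832 ≈ -0.98577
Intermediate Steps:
P(Y) = 6 (P(Y) = 3 - 1*(-3) = 3 + 3 = 6)
z(d) = 7*d (z(d) = 6*d + d = 7*d)
z(x(-3, -6))/(-5451) - 46805/47296 = (7*(-3))/(-5451) - 46805/47296 = -21*(-1/5451) - 46805*1/47296 = 7/1817 - 46805/47296 = -84713613/85936832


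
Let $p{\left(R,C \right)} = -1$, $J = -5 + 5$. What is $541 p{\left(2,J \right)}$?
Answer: $-541$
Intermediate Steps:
$J = 0$
$541 p{\left(2,J \right)} = 541 \left(-1\right) = -541$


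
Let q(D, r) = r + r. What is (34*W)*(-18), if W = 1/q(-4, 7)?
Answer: -306/7 ≈ -43.714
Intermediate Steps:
q(D, r) = 2*r
W = 1/14 (W = 1/(2*7) = 1/14 ≈ 0.071429)
(34*W)*(-18) = (34*(1/14))*(-18) = (17/7)*(-18) = -306/7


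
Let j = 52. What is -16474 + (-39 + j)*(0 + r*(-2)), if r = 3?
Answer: -16552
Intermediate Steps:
-16474 + (-39 + j)*(0 + r*(-2)) = -16474 + (-39 + 52)*(0 + 3*(-2)) = -16474 + 13*(0 - 6) = -16474 + 13*(-6) = -16474 - 78 = -16552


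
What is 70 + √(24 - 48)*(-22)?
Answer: 70 - 44*I*√6 ≈ 70.0 - 107.78*I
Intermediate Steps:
70 + √(24 - 48)*(-22) = 70 + √(-24)*(-22) = 70 + (2*I*√6)*(-22) = 70 - 44*I*√6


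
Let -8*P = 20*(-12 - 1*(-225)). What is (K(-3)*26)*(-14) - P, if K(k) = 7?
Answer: -4031/2 ≈ -2015.5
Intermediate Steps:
P = -1065/2 (P = -5*(-12 - 1*(-225))/2 = -5*(-12 + 225)/2 = -5*213/2 = -⅛*4260 = -1065/2 ≈ -532.50)
(K(-3)*26)*(-14) - P = (7*26)*(-14) - 1*(-1065/2) = 182*(-14) + 1065/2 = -2548 + 1065/2 = -4031/2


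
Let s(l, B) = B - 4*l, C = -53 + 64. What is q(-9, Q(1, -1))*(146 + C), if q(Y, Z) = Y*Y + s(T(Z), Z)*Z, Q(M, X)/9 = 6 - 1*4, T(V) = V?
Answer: -139887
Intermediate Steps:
C = 11
Q(M, X) = 18 (Q(M, X) = 9*(6 - 1*4) = 9*(6 - 4) = 9*2 = 18)
q(Y, Z) = Y² - 3*Z² (q(Y, Z) = Y*Y + (Z - 4*Z)*Z = Y² + (-3*Z)*Z = Y² - 3*Z²)
q(-9, Q(1, -1))*(146 + C) = ((-9)² - 3*18²)*(146 + 11) = (81 - 3*324)*157 = (81 - 972)*157 = -891*157 = -139887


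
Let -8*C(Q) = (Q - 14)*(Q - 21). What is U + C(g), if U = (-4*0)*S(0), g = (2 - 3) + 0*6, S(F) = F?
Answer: -165/4 ≈ -41.250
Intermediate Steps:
g = -1 (g = -1 + 0 = -1)
U = 0 (U = -4*0*0 = 0*0 = 0)
C(Q) = -(-21 + Q)*(-14 + Q)/8 (C(Q) = -(Q - 14)*(Q - 21)/8 = -(-14 + Q)*(-21 + Q)/8 = -(-21 + Q)*(-14 + Q)/8)
U + C(g) = 0 + (-147/4 - ⅛*(-1)² + (35/8)*(-1)) = 0 + (-147/4 - ⅛*1 - 35/8) = 0 + (-147/4 - ⅛ - 35/8) = 0 - 165/4 = -165/4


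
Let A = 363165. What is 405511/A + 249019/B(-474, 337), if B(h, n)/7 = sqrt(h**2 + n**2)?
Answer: 13081/11715 + 249019*sqrt(338245)/2367715 ≈ 62.284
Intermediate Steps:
B(h, n) = 7*sqrt(h**2 + n**2)
405511/A + 249019/B(-474, 337) = 405511/363165 + 249019/((7*sqrt((-474)**2 + 337**2))) = 405511*(1/363165) + 249019/((7*sqrt(224676 + 113569))) = 13081/11715 + 249019/((7*sqrt(338245))) = 13081/11715 + 249019*(sqrt(338245)/2367715) = 13081/11715 + 249019*sqrt(338245)/2367715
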